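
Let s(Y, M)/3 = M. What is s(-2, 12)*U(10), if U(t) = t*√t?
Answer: 360*√10 ≈ 1138.4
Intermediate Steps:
s(Y, M) = 3*M
U(t) = t^(3/2)
s(-2, 12)*U(10) = (3*12)*10^(3/2) = 36*(10*√10) = 360*√10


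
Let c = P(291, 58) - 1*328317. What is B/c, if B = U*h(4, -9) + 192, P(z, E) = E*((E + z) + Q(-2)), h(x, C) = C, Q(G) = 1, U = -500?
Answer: -4692/308017 ≈ -0.015233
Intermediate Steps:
P(z, E) = E*(1 + E + z) (P(z, E) = E*((E + z) + 1) = E*(1 + E + z))
c = -308017 (c = 58*(1 + 58 + 291) - 1*328317 = 58*350 - 328317 = 20300 - 328317 = -308017)
B = 4692 (B = -500*(-9) + 192 = 4500 + 192 = 4692)
B/c = 4692/(-308017) = 4692*(-1/308017) = -4692/308017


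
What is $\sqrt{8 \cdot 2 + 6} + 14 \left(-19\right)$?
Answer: $-266 + \sqrt{22} \approx -261.31$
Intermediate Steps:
$\sqrt{8 \cdot 2 + 6} + 14 \left(-19\right) = \sqrt{16 + 6} - 266 = \sqrt{22} - 266 = -266 + \sqrt{22}$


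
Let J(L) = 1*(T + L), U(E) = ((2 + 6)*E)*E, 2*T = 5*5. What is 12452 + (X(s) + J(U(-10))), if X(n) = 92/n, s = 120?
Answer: 198979/15 ≈ 13265.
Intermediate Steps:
T = 25/2 (T = (5*5)/2 = (½)*25 = 25/2 ≈ 12.500)
U(E) = 8*E² (U(E) = (8*E)*E = 8*E²)
J(L) = 25/2 + L (J(L) = 1*(25/2 + L) = 25/2 + L)
12452 + (X(s) + J(U(-10))) = 12452 + (92/120 + (25/2 + 8*(-10)²)) = 12452 + (92*(1/120) + (25/2 + 8*100)) = 12452 + (23/30 + (25/2 + 800)) = 12452 + (23/30 + 1625/2) = 12452 + 12199/15 = 198979/15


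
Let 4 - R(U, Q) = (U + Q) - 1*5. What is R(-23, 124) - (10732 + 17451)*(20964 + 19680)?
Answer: -1145469944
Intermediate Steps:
R(U, Q) = 9 - Q - U (R(U, Q) = 4 - ((U + Q) - 1*5) = 4 - ((Q + U) - 5) = 4 - (-5 + Q + U) = 4 + (5 - Q - U) = 9 - Q - U)
R(-23, 124) - (10732 + 17451)*(20964 + 19680) = (9 - 1*124 - 1*(-23)) - (10732 + 17451)*(20964 + 19680) = (9 - 124 + 23) - 28183*40644 = -92 - 1*1145469852 = -92 - 1145469852 = -1145469944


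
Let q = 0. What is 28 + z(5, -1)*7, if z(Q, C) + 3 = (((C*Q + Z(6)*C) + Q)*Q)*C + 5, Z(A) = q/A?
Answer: 42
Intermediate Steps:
Z(A) = 0 (Z(A) = 0/A = 0)
z(Q, C) = 2 + C*Q*(Q + C*Q) (z(Q, C) = -3 + ((((C*Q + 0*C) + Q)*Q)*C + 5) = -3 + ((((C*Q + 0) + Q)*Q)*C + 5) = -3 + (((C*Q + Q)*Q)*C + 5) = -3 + (((Q + C*Q)*Q)*C + 5) = -3 + ((Q*(Q + C*Q))*C + 5) = -3 + (C*Q*(Q + C*Q) + 5) = -3 + (5 + C*Q*(Q + C*Q)) = 2 + C*Q*(Q + C*Q))
28 + z(5, -1)*7 = 28 + (2 - 1*5**2 + (-1)**2*5**2)*7 = 28 + (2 - 1*25 + 1*25)*7 = 28 + (2 - 25 + 25)*7 = 28 + 2*7 = 28 + 14 = 42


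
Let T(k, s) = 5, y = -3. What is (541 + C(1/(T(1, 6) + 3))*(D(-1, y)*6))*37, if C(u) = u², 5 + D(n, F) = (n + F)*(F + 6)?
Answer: 638657/32 ≈ 19958.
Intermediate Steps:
D(n, F) = -5 + (6 + F)*(F + n) (D(n, F) = -5 + (n + F)*(F + 6) = -5 + (F + n)*(6 + F) = -5 + (6 + F)*(F + n))
(541 + C(1/(T(1, 6) + 3))*(D(-1, y)*6))*37 = (541 + (1/(5 + 3))²*((-5 + (-3)² + 6*(-3) + 6*(-1) - 3*(-1))*6))*37 = (541 + (1/8)²*((-5 + 9 - 18 - 6 + 3)*6))*37 = (541 + (⅛)²*(-17*6))*37 = (541 + (1/64)*(-102))*37 = (541 - 51/32)*37 = (17261/32)*37 = 638657/32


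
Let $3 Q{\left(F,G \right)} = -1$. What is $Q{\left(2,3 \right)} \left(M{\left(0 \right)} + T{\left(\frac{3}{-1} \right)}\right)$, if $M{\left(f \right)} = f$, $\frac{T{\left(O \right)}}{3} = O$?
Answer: $3$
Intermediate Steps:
$Q{\left(F,G \right)} = - \frac{1}{3}$ ($Q{\left(F,G \right)} = \frac{1}{3} \left(-1\right) = - \frac{1}{3}$)
$T{\left(O \right)} = 3 O$
$Q{\left(2,3 \right)} \left(M{\left(0 \right)} + T{\left(\frac{3}{-1} \right)}\right) = - \frac{0 + 3 \frac{3}{-1}}{3} = - \frac{0 + 3 \cdot 3 \left(-1\right)}{3} = - \frac{0 + 3 \left(-3\right)}{3} = - \frac{0 - 9}{3} = \left(- \frac{1}{3}\right) \left(-9\right) = 3$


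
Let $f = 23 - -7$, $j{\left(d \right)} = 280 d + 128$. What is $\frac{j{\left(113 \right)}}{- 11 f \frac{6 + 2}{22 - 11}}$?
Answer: $- \frac{3971}{30} \approx -132.37$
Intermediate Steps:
$j{\left(d \right)} = 128 + 280 d$
$f = 30$ ($f = 23 + 7 = 30$)
$\frac{j{\left(113 \right)}}{- 11 f \frac{6 + 2}{22 - 11}} = \frac{128 + 280 \cdot 113}{\left(-11\right) 30 \frac{6 + 2}{22 - 11}} = \frac{128 + 31640}{\left(-330\right) \frac{8}{11}} = \frac{31768}{\left(-330\right) 8 \cdot \frac{1}{11}} = \frac{31768}{\left(-330\right) \frac{8}{11}} = \frac{31768}{-240} = 31768 \left(- \frac{1}{240}\right) = - \frac{3971}{30}$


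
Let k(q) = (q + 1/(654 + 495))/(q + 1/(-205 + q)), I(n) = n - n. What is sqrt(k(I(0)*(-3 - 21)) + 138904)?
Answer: sqrt(183380964159)/1149 ≈ 372.70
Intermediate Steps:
I(n) = 0
k(q) = (1/1149 + q)/(q + 1/(-205 + q)) (k(q) = (q + 1/1149)/(q + 1/(-205 + q)) = (1/1149 + q)/(q + 1/(-205 + q)))
sqrt(k(I(0)*(-3 - 21)) + 138904) = sqrt((-205 - 0*(-3 - 21) + 1149*(0*(-3 - 21))**2)/(1149*(1 + (0*(-3 - 21))**2 - 0*(-3 - 21))) + 138904) = sqrt((-205 - 0*(-24) + 1149*(0*(-24))**2)/(1149*(1 + (0*(-24))**2 - 0*(-24))) + 138904) = sqrt((-205 - 235544*0 + 1149*0**2)/(1149*(1 + 0**2 - 205*0)) + 138904) = sqrt((-205 + 0 + 1149*0)/(1149*(1 + 0 + 0)) + 138904) = sqrt((1/1149)*(-205 + 0 + 0)/1 + 138904) = sqrt((1/1149)*1*(-205) + 138904) = sqrt(-205/1149 + 138904) = sqrt(159600491/1149) = sqrt(183380964159)/1149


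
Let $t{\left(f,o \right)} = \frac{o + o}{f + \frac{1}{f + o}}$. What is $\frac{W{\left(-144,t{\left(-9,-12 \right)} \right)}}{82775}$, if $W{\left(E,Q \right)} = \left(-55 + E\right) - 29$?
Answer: $- \frac{228}{82775} \approx -0.0027545$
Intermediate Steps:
$t{\left(f,o \right)} = \frac{2 o}{f + \frac{1}{f + o}}$
$W{\left(E,Q \right)} = -84 + E$
$\frac{W{\left(-144,t{\left(-9,-12 \right)} \right)}}{82775} = \frac{-84 - 144}{82775} = \left(-228\right) \frac{1}{82775} = - \frac{228}{82775}$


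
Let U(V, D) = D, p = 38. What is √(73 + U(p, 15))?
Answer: 2*√22 ≈ 9.3808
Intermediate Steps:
√(73 + U(p, 15)) = √(73 + 15) = √88 = 2*√22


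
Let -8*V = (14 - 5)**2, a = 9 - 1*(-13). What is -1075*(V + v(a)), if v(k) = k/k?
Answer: 78475/8 ≈ 9809.4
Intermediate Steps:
a = 22 (a = 9 + 13 = 22)
v(k) = 1
V = -81/8 (V = -(14 - 5)**2/8 = -1/8*9**2 = -1/8*81 = -81/8 ≈ -10.125)
-1075*(V + v(a)) = -1075*(-81/8 + 1) = -1075*(-73/8) = 78475/8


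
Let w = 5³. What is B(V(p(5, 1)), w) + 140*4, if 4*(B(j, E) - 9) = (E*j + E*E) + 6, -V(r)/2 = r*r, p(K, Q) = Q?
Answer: 17657/4 ≈ 4414.3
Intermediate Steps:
w = 125
V(r) = -2*r² (V(r) = -2*r*r = -2*r²)
B(j, E) = 21/2 + E²/4 + E*j/4 (B(j, E) = 9 + ((E*j + E*E) + 6)/4 = 9 + ((E*j + E²) + 6)/4 = 9 + ((E² + E*j) + 6)/4 = 9 + (6 + E² + E*j)/4 = 9 + (3/2 + E²/4 + E*j/4) = 21/2 + E²/4 + E*j/4)
B(V(p(5, 1)), w) + 140*4 = (21/2 + (¼)*125² + (¼)*125*(-2*1²)) + 140*4 = (21/2 + (¼)*15625 + (¼)*125*(-2*1)) + 560 = (21/2 + 15625/4 + (¼)*125*(-2)) + 560 = (21/2 + 15625/4 - 125/2) + 560 = 15417/4 + 560 = 17657/4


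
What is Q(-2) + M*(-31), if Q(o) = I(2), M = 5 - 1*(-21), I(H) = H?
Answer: -804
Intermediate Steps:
M = 26 (M = 5 + 21 = 26)
Q(o) = 2
Q(-2) + M*(-31) = 2 + 26*(-31) = 2 - 806 = -804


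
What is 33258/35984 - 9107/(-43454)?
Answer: 443224855/390912184 ≈ 1.1338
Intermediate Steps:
33258/35984 - 9107/(-43454) = 33258*(1/35984) - 9107*(-1/43454) = 16629/17992 + 9107/43454 = 443224855/390912184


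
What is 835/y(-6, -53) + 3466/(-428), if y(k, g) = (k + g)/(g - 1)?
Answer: 9547013/12626 ≈ 756.14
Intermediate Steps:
y(k, g) = (g + k)/(-1 + g)
835/y(-6, -53) + 3466/(-428) = 835/(((-53 - 6)/(-1 - 53))) + 3466/(-428) = 835/((-59/(-54))) + 3466*(-1/428) = 835/((-1/54*(-59))) - 1733/214 = 835/(59/54) - 1733/214 = 835*(54/59) - 1733/214 = 45090/59 - 1733/214 = 9547013/12626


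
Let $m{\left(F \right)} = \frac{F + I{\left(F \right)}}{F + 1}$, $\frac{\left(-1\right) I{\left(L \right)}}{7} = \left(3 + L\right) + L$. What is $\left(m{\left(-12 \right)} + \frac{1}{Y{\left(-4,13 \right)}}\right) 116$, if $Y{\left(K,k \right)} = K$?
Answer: $- \frac{15979}{11} \approx -1452.6$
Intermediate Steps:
$I{\left(L \right)} = -21 - 14 L$ ($I{\left(L \right)} = - 7 \left(\left(3 + L\right) + L\right) = - 7 \left(3 + 2 L\right) = -21 - 14 L$)
$m{\left(F \right)} = \frac{-21 - 13 F}{1 + F}$ ($m{\left(F \right)} = \frac{F - \left(21 + 14 F\right)}{F + 1} = \frac{-21 - 13 F}{1 + F}$)
$\left(m{\left(-12 \right)} + \frac{1}{Y{\left(-4,13 \right)}}\right) 116 = \left(\frac{-21 - -156}{1 - 12} + \frac{1}{-4}\right) 116 = \left(\frac{-21 + 156}{-11} - \frac{1}{4}\right) 116 = \left(\left(- \frac{1}{11}\right) 135 - \frac{1}{4}\right) 116 = \left(- \frac{135}{11} - \frac{1}{4}\right) 116 = \left(- \frac{551}{44}\right) 116 = - \frac{15979}{11}$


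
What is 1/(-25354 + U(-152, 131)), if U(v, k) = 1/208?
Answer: -208/5273631 ≈ -3.9442e-5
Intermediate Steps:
U(v, k) = 1/208
1/(-25354 + U(-152, 131)) = 1/(-25354 + 1/208) = 1/(-5273631/208) = -208/5273631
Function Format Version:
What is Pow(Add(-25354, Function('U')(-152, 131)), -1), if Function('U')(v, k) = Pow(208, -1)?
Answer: Rational(-208, 5273631) ≈ -3.9442e-5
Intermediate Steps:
Function('U')(v, k) = Rational(1, 208)
Pow(Add(-25354, Function('U')(-152, 131)), -1) = Pow(Add(-25354, Rational(1, 208)), -1) = Pow(Rational(-5273631, 208), -1) = Rational(-208, 5273631)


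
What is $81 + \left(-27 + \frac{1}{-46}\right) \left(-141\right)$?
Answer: $\frac{178989}{46} \approx 3891.1$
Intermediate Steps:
$81 + \left(-27 + \frac{1}{-46}\right) \left(-141\right) = 81 + \left(-27 - \frac{1}{46}\right) \left(-141\right) = 81 - - \frac{175263}{46} = 81 + \frac{175263}{46} = \frac{178989}{46}$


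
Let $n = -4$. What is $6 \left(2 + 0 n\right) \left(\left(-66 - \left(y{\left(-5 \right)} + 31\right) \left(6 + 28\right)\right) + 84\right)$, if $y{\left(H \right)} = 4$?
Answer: $-14064$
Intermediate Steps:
$6 \left(2 + 0 n\right) \left(\left(-66 - \left(y{\left(-5 \right)} + 31\right) \left(6 + 28\right)\right) + 84\right) = 6 \left(2 + 0 \left(-4\right)\right) \left(\left(-66 - \left(4 + 31\right) \left(6 + 28\right)\right) + 84\right) = 6 \left(2 + 0\right) \left(\left(-66 - 35 \cdot 34\right) + 84\right) = 6 \cdot 2 \left(\left(-66 - 1190\right) + 84\right) = 12 \left(\left(-66 - 1190\right) + 84\right) = 12 \left(-1256 + 84\right) = 12 \left(-1172\right) = -14064$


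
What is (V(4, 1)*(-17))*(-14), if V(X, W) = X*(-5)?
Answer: -4760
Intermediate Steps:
V(X, W) = -5*X
(V(4, 1)*(-17))*(-14) = (-5*4*(-17))*(-14) = -20*(-17)*(-14) = 340*(-14) = -4760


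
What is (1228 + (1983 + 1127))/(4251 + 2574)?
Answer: 1446/2275 ≈ 0.63560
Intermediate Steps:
(1228 + (1983 + 1127))/(4251 + 2574) = (1228 + 3110)/6825 = 4338*(1/6825) = 1446/2275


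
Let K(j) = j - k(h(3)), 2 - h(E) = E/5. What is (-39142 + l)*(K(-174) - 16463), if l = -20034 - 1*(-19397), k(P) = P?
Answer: 3309294568/5 ≈ 6.6186e+8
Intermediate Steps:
h(E) = 2 - E/5
l = -637 (l = -20034 + 19397 = -637)
K(j) = -7/5 + j (K(j) = j - (2 - ⅕*3) = j - (2 - ⅗) = j - 1*7/5 = j - 7/5 = -7/5 + j)
(-39142 + l)*(K(-174) - 16463) = (-39142 - 637)*((-7/5 - 174) - 16463) = -39779*(-877/5 - 16463) = -39779*(-83192/5) = 3309294568/5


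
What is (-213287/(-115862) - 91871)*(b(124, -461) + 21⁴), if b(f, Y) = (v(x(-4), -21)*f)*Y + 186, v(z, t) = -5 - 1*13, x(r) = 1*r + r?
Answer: -685493550910515/6098 ≈ -1.1241e+11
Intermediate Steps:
x(r) = 2*r (x(r) = r + r = 2*r)
v(z, t) = -18 (v(z, t) = -5 - 13 = -18)
b(f, Y) = 186 - 18*Y*f (b(f, Y) = (-18*f)*Y + 186 = -18*Y*f + 186 = 186 - 18*Y*f)
(-213287/(-115862) - 91871)*(b(124, -461) + 21⁴) = (-213287/(-115862) - 91871)*((186 - 18*(-461)*124) + 21⁴) = (-213287*(-1/115862) - 91871)*((186 + 1028952) + 194481) = (213287/115862 - 91871)*(1029138 + 194481) = -10644144515/115862*1223619 = -685493550910515/6098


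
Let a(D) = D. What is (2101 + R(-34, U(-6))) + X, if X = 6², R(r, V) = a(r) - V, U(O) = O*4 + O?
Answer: 2133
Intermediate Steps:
U(O) = 5*O (U(O) = 4*O + O = 5*O)
R(r, V) = r - V
X = 36
(2101 + R(-34, U(-6))) + X = (2101 + (-34 - 5*(-6))) + 36 = (2101 + (-34 - 1*(-30))) + 36 = (2101 + (-34 + 30)) + 36 = (2101 - 4) + 36 = 2097 + 36 = 2133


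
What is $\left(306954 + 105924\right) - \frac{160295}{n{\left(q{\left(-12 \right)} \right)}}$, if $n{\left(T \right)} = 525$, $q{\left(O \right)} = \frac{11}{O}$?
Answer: $\frac{43320131}{105} \approx 4.1257 \cdot 10^{5}$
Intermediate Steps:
$\left(306954 + 105924\right) - \frac{160295}{n{\left(q{\left(-12 \right)} \right)}} = \left(306954 + 105924\right) - \frac{160295}{525} = 412878 - \frac{32059}{105} = \frac{43320131}{105}$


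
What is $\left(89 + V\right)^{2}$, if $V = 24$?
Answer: $12769$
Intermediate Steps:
$\left(89 + V\right)^{2} = \left(89 + 24\right)^{2} = 113^{2} = 12769$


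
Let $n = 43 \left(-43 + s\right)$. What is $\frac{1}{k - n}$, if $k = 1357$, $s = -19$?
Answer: $\frac{1}{4023} \approx 0.00024857$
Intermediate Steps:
$n = -2666$ ($n = 43 \left(-43 - 19\right) = 43 \left(-62\right) = -2666$)
$\frac{1}{k - n} = \frac{1}{1357 - -2666} = \frac{1}{1357 + 2666} = \frac{1}{4023}$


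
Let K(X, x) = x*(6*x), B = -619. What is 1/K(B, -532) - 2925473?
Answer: -4967874422111/1698144 ≈ -2.9255e+6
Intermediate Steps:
K(X, x) = 6*x²
1/K(B, -532) - 2925473 = 1/(6*(-532)²) - 2925473 = 1/(6*283024) - 2925473 = 1/1698144 - 2925473 = -4967874422111/1698144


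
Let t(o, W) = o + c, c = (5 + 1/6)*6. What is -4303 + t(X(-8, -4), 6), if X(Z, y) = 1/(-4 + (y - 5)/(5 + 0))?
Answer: -123893/29 ≈ -4272.2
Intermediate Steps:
c = 31 (c = (5 + ⅙)*6 = (31/6)*6 = 31)
X(Z, y) = 1/(-5 + y/5) (X(Z, y) = 1/(-4 + (-5 + y)/5) = 1/(-4 + (-5 + y)*(⅕)) = 1/(-4 + (-1 + y/5)) = 1/(-5 + y/5))
t(o, W) = 31 + o (t(o, W) = o + 31 = 31 + o)
-4303 + t(X(-8, -4), 6) = -4303 + (31 + 5/(-25 - 4)) = -4303 + (31 + 5/(-29)) = -4303 + (31 + 5*(-1/29)) = -4303 + (31 - 5/29) = -4303 + 894/29 = -123893/29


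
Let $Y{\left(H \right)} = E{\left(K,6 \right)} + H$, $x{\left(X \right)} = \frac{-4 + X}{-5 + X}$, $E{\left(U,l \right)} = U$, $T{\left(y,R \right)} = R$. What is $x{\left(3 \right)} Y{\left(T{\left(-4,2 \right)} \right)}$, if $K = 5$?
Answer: $\frac{7}{2} \approx 3.5$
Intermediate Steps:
$x{\left(X \right)} = \frac{-4 + X}{-5 + X}$
$Y{\left(H \right)} = 5 + H$
$x{\left(3 \right)} Y{\left(T{\left(-4,2 \right)} \right)} = \frac{-4 + 3}{-5 + 3} \left(5 + 2\right) = \frac{1}{-2} \left(-1\right) 7 = \left(- \frac{1}{2}\right) \left(-1\right) 7 = \frac{1}{2} \cdot 7 = \frac{7}{2}$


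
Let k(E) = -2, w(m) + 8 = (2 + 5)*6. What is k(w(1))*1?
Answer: -2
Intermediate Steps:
w(m) = 34 (w(m) = -8 + (2 + 5)*6 = -8 + 7*6 = -8 + 42 = 34)
k(w(1))*1 = -2*1 = -2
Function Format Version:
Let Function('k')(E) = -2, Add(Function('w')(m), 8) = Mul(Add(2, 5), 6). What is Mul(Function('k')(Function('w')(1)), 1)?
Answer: -2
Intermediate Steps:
Function('w')(m) = 34 (Function('w')(m) = Add(-8, Mul(Add(2, 5), 6)) = Add(-8, Mul(7, 6)) = Add(-8, 42) = 34)
Mul(Function('k')(Function('w')(1)), 1) = Mul(-2, 1) = -2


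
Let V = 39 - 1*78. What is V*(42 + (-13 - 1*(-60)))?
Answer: -3471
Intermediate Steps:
V = -39 (V = 39 - 78 = -39)
V*(42 + (-13 - 1*(-60))) = -39*(42 + (-13 - 1*(-60))) = -39*(42 + (-13 + 60)) = -39*(42 + 47) = -39*89 = -3471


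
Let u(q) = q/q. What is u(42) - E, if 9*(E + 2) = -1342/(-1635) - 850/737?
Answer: 32935561/10844955 ≈ 3.0369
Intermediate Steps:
u(q) = 1
E = -22090606/10844955 (E = -2 + (-1342/(-1635) - 850/737)/9 = -2 + (-1342*(-1/1635) - 850*1/737)/9 = -2 + (1342/1635 - 850/737)/9 = -2 + (⅑)*(-400696/1204995) = -2 - 400696/10844955 = -22090606/10844955 ≈ -2.0369)
u(42) - E = 1 - 1*(-22090606/10844955) = 1 + 22090606/10844955 = 32935561/10844955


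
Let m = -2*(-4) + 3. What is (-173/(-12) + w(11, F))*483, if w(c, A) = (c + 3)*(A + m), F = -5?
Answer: 190141/4 ≈ 47535.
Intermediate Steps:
m = 11 (m = 8 + 3 = 11)
w(c, A) = (3 + c)*(11 + A) (w(c, A) = (c + 3)*(A + 11) = (3 + c)*(11 + A))
(-173/(-12) + w(11, F))*483 = (-173/(-12) + (33 + 3*(-5) + 11*11 - 5*11))*483 = (-173*(-1/12) + (33 - 15 + 121 - 55))*483 = (173/12 + 84)*483 = (1181/12)*483 = 190141/4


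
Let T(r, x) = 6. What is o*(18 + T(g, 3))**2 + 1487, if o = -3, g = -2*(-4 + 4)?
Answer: -241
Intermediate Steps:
g = 0 (g = -2*0 = 0)
o*(18 + T(g, 3))**2 + 1487 = -3*(18 + 6)**2 + 1487 = -3*24**2 + 1487 = -3*576 + 1487 = -1728 + 1487 = -241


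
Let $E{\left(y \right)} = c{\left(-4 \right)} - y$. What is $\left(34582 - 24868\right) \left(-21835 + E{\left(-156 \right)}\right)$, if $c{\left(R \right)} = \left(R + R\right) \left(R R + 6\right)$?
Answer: $-212299470$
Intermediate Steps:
$c{\left(R \right)} = 2 R \left(6 + R^{2}\right)$ ($c{\left(R \right)} = 2 R \left(R^{2} + 6\right) = 2 R \left(6 + R^{2}\right)$)
$E{\left(y \right)} = -176 - y$ ($E{\left(y \right)} = 2 \left(-4\right) \left(6 + \left(-4\right)^{2}\right) - y = 2 \left(-4\right) \left(6 + 16\right) - y = 2 \left(-4\right) 22 - y = -176 - y$)
$\left(34582 - 24868\right) \left(-21835 + E{\left(-156 \right)}\right) = \left(34582 - 24868\right) \left(-21835 - 20\right) = 9714 \left(-21835 + \left(-176 + 156\right)\right) = 9714 \left(-21835 - 20\right) = 9714 \left(-21855\right) = -212299470$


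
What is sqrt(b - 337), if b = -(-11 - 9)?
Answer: I*sqrt(317) ≈ 17.805*I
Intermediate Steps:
b = 20 (b = -1*(-20) = 20)
sqrt(b - 337) = sqrt(20 - 337) = sqrt(-317) = I*sqrt(317)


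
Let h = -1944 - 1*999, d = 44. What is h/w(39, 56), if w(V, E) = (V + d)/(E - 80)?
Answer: 70632/83 ≈ 850.99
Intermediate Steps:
h = -2943 (h = -1944 - 999 = -2943)
w(V, E) = (44 + V)/(-80 + E) (w(V, E) = (V + 44)/(E - 80) = (44 + V)/(-80 + E))
h/w(39, 56) = -2943*(-80 + 56)/(44 + 39) = -2943/(83/(-24)) = -2943/((-1/24*83)) = -2943/(-83/24) = -2943*(-24/83) = 70632/83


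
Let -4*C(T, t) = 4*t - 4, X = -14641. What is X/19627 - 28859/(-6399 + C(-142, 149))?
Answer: 470560966/128497969 ≈ 3.6620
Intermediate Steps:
C(T, t) = 1 - t (C(T, t) = -(4*t - 4)/4 = -(-4 + 4*t)/4 = 1 - t)
X/19627 - 28859/(-6399 + C(-142, 149)) = -14641/19627 - 28859/(-6399 + (1 - 1*149)) = -14641*1/19627 - 28859/(-6399 + (1 - 149)) = -14641/19627 - 28859/(-6399 - 148) = -14641/19627 - 28859/(-6547) = -14641/19627 - 28859*(-1/6547) = -14641/19627 + 28859/6547 = 470560966/128497969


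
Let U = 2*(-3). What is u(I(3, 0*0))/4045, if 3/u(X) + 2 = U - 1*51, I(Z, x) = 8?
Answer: -3/238655 ≈ -1.2570e-5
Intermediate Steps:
U = -6
u(X) = -3/59 (u(X) = 3/(-2 + (-6 - 1*51)) = 3/(-2 + (-6 - 51)) = 3/(-2 - 57) = 3/(-59) = 3*(-1/59) = -3/59)
u(I(3, 0*0))/4045 = -3/59/4045 = -3/59*1/4045 = -3/238655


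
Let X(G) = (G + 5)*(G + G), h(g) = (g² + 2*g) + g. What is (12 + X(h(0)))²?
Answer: 144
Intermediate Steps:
h(g) = g² + 3*g
X(G) = 2*G*(5 + G) (X(G) = (5 + G)*(2*G) = 2*G*(5 + G))
(12 + X(h(0)))² = (12 + 2*(0*(3 + 0))*(5 + 0*(3 + 0)))² = (12 + 2*(0*3)*(5 + 0*3))² = (12 + 2*0*(5 + 0))² = (12 + 2*0*5)² = (12 + 0)² = 12² = 144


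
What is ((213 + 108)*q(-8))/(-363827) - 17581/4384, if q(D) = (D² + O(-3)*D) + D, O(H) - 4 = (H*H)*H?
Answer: -6734185847/1595017568 ≈ -4.2220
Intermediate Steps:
O(H) = 4 + H³ (O(H) = 4 + (H*H)*H = 4 + H²*H = 4 + H³)
q(D) = D² - 22*D (q(D) = (D² + (4 + (-3)³)*D) + D = (D² + (4 - 27)*D) + D = (D² - 23*D) + D = D² - 22*D)
((213 + 108)*q(-8))/(-363827) - 17581/4384 = ((213 + 108)*(-8*(-22 - 8)))/(-363827) - 17581/4384 = (321*(-8*(-30)))*(-1/363827) - 17581*1/4384 = (321*240)*(-1/363827) - 17581/4384 = 77040*(-1/363827) - 17581/4384 = -77040/363827 - 17581/4384 = -6734185847/1595017568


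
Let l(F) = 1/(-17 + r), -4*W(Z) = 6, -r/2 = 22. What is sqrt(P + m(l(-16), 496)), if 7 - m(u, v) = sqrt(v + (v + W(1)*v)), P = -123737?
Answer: sqrt(-123730 - 2*sqrt(62)) ≈ 351.77*I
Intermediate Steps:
r = -44 (r = -2*22 = -44)
W(Z) = -3/2 (W(Z) = -1/4*6 = -3/2)
l(F) = -1/61 (l(F) = 1/(-17 - 44) = 1/(-61) = -1/61)
m(u, v) = 7 - sqrt(2)*sqrt(v)/2 (m(u, v) = 7 - sqrt(v + (v - 3*v/2)) = 7 - sqrt(v - v/2) = 7 - sqrt(v/2) = 7 - sqrt(2)*sqrt(v)/2)
sqrt(P + m(l(-16), 496)) = sqrt(-123737 + (7 - sqrt(2)*sqrt(496)/2)) = sqrt(-123737 + (7 - sqrt(2)*4*sqrt(31)/2)) = sqrt(-123737 + (7 - 2*sqrt(62))) = sqrt(-123730 - 2*sqrt(62))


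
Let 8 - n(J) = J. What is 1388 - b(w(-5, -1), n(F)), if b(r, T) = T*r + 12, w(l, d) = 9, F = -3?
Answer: 1277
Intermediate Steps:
n(J) = 8 - J
b(r, T) = 12 + T*r
1388 - b(w(-5, -1), n(F)) = 1388 - (12 + (8 - 1*(-3))*9) = 1388 - (12 + (8 + 3)*9) = 1388 - (12 + 11*9) = 1388 - (12 + 99) = 1388 - 1*111 = 1388 - 111 = 1277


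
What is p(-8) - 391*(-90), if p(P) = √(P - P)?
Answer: 35190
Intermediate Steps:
p(P) = 0 (p(P) = √0 = 0)
p(-8) - 391*(-90) = 0 - 391*(-90) = 0 + 35190 = 35190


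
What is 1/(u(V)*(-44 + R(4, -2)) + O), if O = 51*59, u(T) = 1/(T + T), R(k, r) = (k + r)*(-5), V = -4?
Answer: 4/12063 ≈ 0.00033159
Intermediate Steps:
R(k, r) = -5*k - 5*r
u(T) = 1/(2*T)
O = 3009
1/(u(V)*(-44 + R(4, -2)) + O) = 1/(((1/2)/(-4))*(-44 + (-5*4 - 5*(-2))) + 3009) = 1/(((1/2)*(-1/4))*(-44 + (-20 + 10)) + 3009) = 1/(-(-44 - 10)/8 + 3009) = 1/(-1/8*(-54) + 3009) = 1/(27/4 + 3009) = 1/(12063/4) = 4/12063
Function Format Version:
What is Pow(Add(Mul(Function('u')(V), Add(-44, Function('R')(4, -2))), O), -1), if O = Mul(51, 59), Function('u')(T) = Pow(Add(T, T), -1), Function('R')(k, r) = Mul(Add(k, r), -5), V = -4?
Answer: Rational(4, 12063) ≈ 0.00033159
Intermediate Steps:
Function('R')(k, r) = Add(Mul(-5, k), Mul(-5, r))
Function('u')(T) = Mul(Rational(1, 2), Pow(T, -1)) (Function('u')(T) = Pow(Mul(2, T), -1) = Mul(Rational(1, 2), Pow(T, -1)))
O = 3009
Pow(Add(Mul(Function('u')(V), Add(-44, Function('R')(4, -2))), O), -1) = Pow(Add(Mul(Mul(Rational(1, 2), Pow(-4, -1)), Add(-44, Add(Mul(-5, 4), Mul(-5, -2)))), 3009), -1) = Pow(Add(Mul(Mul(Rational(1, 2), Rational(-1, 4)), Add(-44, Add(-20, 10))), 3009), -1) = Pow(Add(Mul(Rational(-1, 8), Add(-44, -10)), 3009), -1) = Pow(Add(Mul(Rational(-1, 8), -54), 3009), -1) = Pow(Add(Rational(27, 4), 3009), -1) = Pow(Rational(12063, 4), -1) = Rational(4, 12063)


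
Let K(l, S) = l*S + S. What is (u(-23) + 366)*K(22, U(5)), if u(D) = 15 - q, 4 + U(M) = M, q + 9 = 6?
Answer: 8832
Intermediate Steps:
q = -3 (q = -9 + 6 = -3)
U(M) = -4 + M
u(D) = 18 (u(D) = 15 - 1*(-3) = 15 + 3 = 18)
K(l, S) = S + S*l (K(l, S) = S*l + S = S + S*l)
(u(-23) + 366)*K(22, U(5)) = (18 + 366)*((-4 + 5)*(1 + 22)) = 384*(1*23) = 384*23 = 8832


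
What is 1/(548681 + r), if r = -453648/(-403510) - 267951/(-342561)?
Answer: 23037798185/12640446066447408 ≈ 1.8225e-6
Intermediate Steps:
r = 43920503423/23037798185 (r = -453648*(-1/403510) - 267951*(-1/342561) = 226824/201755 + 89317/114187 = 43920503423/23037798185 ≈ 1.9065)
1/(548681 + r) = 1/(548681 + 43920503423/23037798185) = 1/(12640446066447408/23037798185) = 23037798185/12640446066447408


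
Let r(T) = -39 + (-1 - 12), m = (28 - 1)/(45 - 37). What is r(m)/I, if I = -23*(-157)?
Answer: -52/3611 ≈ -0.014400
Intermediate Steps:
m = 27/8 ≈ 3.3750
r(T) = -52 (r(T) = -39 - 13 = -52)
I = 3611
r(m)/I = -52/3611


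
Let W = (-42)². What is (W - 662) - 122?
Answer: 980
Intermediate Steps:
W = 1764
(W - 662) - 122 = (1764 - 662) - 122 = 1102 - 122 = 980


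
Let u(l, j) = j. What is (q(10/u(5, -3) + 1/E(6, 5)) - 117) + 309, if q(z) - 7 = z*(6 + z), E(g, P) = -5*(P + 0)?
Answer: 1069534/5625 ≈ 190.14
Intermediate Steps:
E(g, P) = -5*P
q(z) = 7 + z*(6 + z)
(q(10/u(5, -3) + 1/E(6, 5)) - 117) + 309 = ((7 + (10/(-3) + 1/(-5*5))² + 6*(10/(-3) + 1/(-5*5))) - 117) + 309 = ((7 + (10*(-⅓) + 1/(-25))² + 6*(10*(-⅓) + 1/(-25))) - 117) + 309 = ((7 + (-10/3 + 1*(-1/25))² + 6*(-10/3 + 1*(-1/25))) - 117) + 309 = ((7 + (-10/3 - 1/25)² + 6*(-10/3 - 1/25)) - 117) + 309 = ((7 + (-253/75)² + 6*(-253/75)) - 117) + 309 = ((7 + 64009/5625 - 506/25) - 117) + 309 = (-10466/5625 - 117) + 309 = -668591/5625 + 309 = 1069534/5625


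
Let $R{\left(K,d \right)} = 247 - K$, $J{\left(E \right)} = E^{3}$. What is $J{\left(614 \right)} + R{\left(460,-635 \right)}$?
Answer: $231475331$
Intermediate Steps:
$J{\left(614 \right)} + R{\left(460,-635 \right)} = 614^{3} + \left(247 - 460\right) = 231475544 + \left(247 - 460\right) = 231475544 - 213 = 231475331$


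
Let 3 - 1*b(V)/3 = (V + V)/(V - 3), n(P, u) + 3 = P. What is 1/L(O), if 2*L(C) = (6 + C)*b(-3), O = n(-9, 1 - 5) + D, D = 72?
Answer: 1/198 ≈ 0.0050505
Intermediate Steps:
n(P, u) = -3 + P
b(V) = 9 - 6*V/(-3 + V) (b(V) = 9 - 3*(V + V)/(V - 3) = 9 - 3*2*V/(-3 + V) = 9 - 6*V/(-3 + V))
O = 60 (O = (-3 - 9) + 72 = -12 + 72 = 60)
L(C) = 18 + 3*C (L(C) = ((6 + C)*(3*(-9 - 3)/(-3 - 3)))/2 = ((6 + C)*(3*(-12)/(-6)))/2 = ((6 + C)*(3*(-⅙)*(-12)))/2 = ((6 + C)*6)/2 = (36 + 6*C)/2 = 18 + 3*C)
1/L(O) = 1/(18 + 3*60) = 1/(18 + 180) = 1/198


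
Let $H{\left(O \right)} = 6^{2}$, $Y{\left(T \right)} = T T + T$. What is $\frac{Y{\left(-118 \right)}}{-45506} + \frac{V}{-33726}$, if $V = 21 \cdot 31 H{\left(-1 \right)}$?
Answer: $- \frac{18239283}{18270659} \approx -0.99828$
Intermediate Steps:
$Y{\left(T \right)} = T + T^{2}$ ($Y{\left(T \right)} = T^{2} + T = T + T^{2}$)
$H{\left(O \right)} = 36$
$V = 23436$ ($V = 21 \cdot 31 \cdot 36 = 651 \cdot 36 = 23436$)
$\frac{Y{\left(-118 \right)}}{-45506} + \frac{V}{-33726} = \frac{\left(-118\right) \left(1 - 118\right)}{-45506} + \frac{23436}{-33726} = \left(-118\right) \left(-117\right) \left(- \frac{1}{45506}\right) + 23436 \left(- \frac{1}{33726}\right) = 13806 \left(- \frac{1}{45506}\right) - \frac{558}{803} = - \frac{6903}{22753} - \frac{558}{803} = - \frac{18239283}{18270659}$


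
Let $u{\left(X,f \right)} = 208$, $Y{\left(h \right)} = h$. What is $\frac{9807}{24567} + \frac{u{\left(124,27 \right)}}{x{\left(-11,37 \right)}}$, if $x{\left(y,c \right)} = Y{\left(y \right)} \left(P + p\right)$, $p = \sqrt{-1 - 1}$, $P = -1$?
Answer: $\frac{1811189}{270237} + \frac{208 i \sqrt{2}}{33} \approx 6.7022 + 8.9138 i$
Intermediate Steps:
$p = i \sqrt{2}$ ($p = \sqrt{-2} = i \sqrt{2} \approx 1.4142 i$)
$x{\left(y,c \right)} = y \left(-1 + i \sqrt{2}\right)$
$\frac{9807}{24567} + \frac{u{\left(124,27 \right)}}{x{\left(-11,37 \right)}} = \frac{9807}{24567} + \frac{208}{\left(-11\right) \left(-1 + i \sqrt{2}\right)} = 9807 \cdot \frac{1}{24567} + \frac{208}{11 - 11 i \sqrt{2}} = \frac{3269}{8189} + \frac{208}{11 - 11 i \sqrt{2}}$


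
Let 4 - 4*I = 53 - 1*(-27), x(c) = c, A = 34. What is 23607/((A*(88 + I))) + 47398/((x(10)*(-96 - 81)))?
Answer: -11568553/692070 ≈ -16.716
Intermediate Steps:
I = -19 (I = 1 - (53 - 1*(-27))/4 = 1 - (53 + 27)/4 = 1 - 1/4*80 = 1 - 20 = -19)
23607/((A*(88 + I))) + 47398/((x(10)*(-96 - 81))) = 23607/((34*(88 - 19))) + 47398/((10*(-96 - 81))) = 23607/((34*69)) + 47398/((10*(-177))) = 23607/2346 + 47398/(-1770) = 23607*(1/2346) + 47398*(-1/1770) = 7869/782 - 23699/885 = -11568553/692070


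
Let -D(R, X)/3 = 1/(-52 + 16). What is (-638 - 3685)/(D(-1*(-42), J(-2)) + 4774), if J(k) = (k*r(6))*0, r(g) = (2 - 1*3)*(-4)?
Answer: -51876/57289 ≈ -0.90551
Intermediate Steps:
r(g) = 4 (r(g) = (2 - 3)*(-4) = -1*(-4) = 4)
J(k) = 0 (J(k) = (k*4)*0 = (4*k)*0 = 0)
D(R, X) = 1/12 (D(R, X) = -3/(-52 + 16) = -3/(-36) = -3*(-1/36) = 1/12)
(-638 - 3685)/(D(-1*(-42), J(-2)) + 4774) = (-638 - 3685)/(1/12 + 4774) = -4323/57289/12 = -4323*12/57289 = -51876/57289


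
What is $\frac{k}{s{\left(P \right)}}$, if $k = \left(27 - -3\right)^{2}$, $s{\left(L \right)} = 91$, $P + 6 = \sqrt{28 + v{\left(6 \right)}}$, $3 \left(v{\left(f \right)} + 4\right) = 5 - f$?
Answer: $\frac{900}{91} \approx 9.8901$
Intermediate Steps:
$v{\left(f \right)} = - \frac{7}{3} - \frac{f}{3}$ ($v{\left(f \right)} = -4 + \frac{5 - f}{3} = -4 - \left(- \frac{5}{3} + \frac{f}{3}\right) = - \frac{7}{3} - \frac{f}{3}$)
$P = -6 + \frac{\sqrt{213}}{3}$ ($P = -6 + \sqrt{28 - \frac{13}{3}} = -6 + \sqrt{\frac{71}{3}} = -6 + \frac{\sqrt{213}}{3} \approx -1.1352$)
$k = 900$ ($k = \left(27 + 3\right)^{2} = 30^{2} = 900$)
$\frac{k}{s{\left(P \right)}} = \frac{900}{91}$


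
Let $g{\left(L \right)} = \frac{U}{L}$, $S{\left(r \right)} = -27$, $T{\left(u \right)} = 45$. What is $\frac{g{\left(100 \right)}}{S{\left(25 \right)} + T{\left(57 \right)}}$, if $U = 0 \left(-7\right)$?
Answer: $0$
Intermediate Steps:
$U = 0$
$g{\left(L \right)} = 0$ ($g{\left(L \right)} = \frac{0}{L} = 0$)
$\frac{g{\left(100 \right)}}{S{\left(25 \right)} + T{\left(57 \right)}} = \frac{0}{-27 + 45} = \frac{0}{18} = 0 \cdot \frac{1}{18} = 0$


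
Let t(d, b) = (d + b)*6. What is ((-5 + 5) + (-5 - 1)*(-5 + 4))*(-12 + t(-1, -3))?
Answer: -216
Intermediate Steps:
t(d, b) = 6*b + 6*d (t(d, b) = (b + d)*6 = 6*b + 6*d)
((-5 + 5) + (-5 - 1)*(-5 + 4))*(-12 + t(-1, -3)) = ((-5 + 5) + (-5 - 1)*(-5 + 4))*(-12 + (6*(-3) + 6*(-1))) = (0 - 6*(-1))*(-12 + (-18 - 6)) = (0 + 6)*(-12 - 24) = 6*(-36) = -216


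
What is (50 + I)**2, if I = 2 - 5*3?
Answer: 1369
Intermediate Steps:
I = -13 (I = 2 - 15 = -13)
(50 + I)**2 = (50 - 13)**2 = 37**2 = 1369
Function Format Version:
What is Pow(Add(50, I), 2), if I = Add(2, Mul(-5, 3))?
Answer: 1369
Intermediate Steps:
I = -13 (I = Add(2, -15) = -13)
Pow(Add(50, I), 2) = Pow(Add(50, -13), 2) = Pow(37, 2) = 1369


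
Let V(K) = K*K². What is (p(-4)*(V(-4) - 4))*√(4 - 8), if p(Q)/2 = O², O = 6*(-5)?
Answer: -244800*I ≈ -2.448e+5*I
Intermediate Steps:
V(K) = K³
O = -30
p(Q) = 1800 (p(Q) = 2*(-30)² = 2*900 = 1800)
(p(-4)*(V(-4) - 4))*√(4 - 8) = (1800*((-4)³ - 4))*√(4 - 8) = (1800*(-64 - 4))*√(-4) = (1800*(-68))*(2*I) = -244800*I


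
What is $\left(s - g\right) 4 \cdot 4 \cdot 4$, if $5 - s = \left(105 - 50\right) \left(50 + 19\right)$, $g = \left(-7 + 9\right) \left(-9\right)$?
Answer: $-241408$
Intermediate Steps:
$g = -18$ ($g = 2 \left(-9\right) = -18$)
$s = -3790$ ($s = 5 - \left(105 - 50\right) \left(50 + 19\right) = 5 - 55 \cdot 69 = 5 - 3795 = -3790$)
$\left(s - g\right) 4 \cdot 4 \cdot 4 = \left(-3790 - -18\right) 4 \cdot 4 \cdot 4 = \left(-3790 + 18\right) 16 \cdot 4 = \left(-3772\right) 64 = -241408$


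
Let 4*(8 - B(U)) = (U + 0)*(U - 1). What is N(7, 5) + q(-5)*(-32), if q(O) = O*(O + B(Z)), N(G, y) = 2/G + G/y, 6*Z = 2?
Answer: 154531/315 ≈ 490.57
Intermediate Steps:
Z = ⅓ (Z = (⅙)*2 = ⅓ ≈ 0.33333)
B(U) = 8 - U*(-1 + U)/4 (B(U) = 8 - (U + 0)*(U - 1)/4 = 8 - U*(-1 + U)/4)
q(O) = O*(145/18 + O) (q(O) = O*(O + (8 - (⅓)²/4 + (¼)*(⅓))) = O*(O + (8 - ¼*⅑ + 1/12)) = O*(O + (8 - 1/36 + 1/12)) = O*(O + 145/18) = O*(145/18 + O))
N(7, 5) + q(-5)*(-32) = (2/7 + 7/5) + ((1/18)*(-5)*(145 + 18*(-5)))*(-32) = (2*(⅐) + 7*(⅕)) + ((1/18)*(-5)*(145 - 90))*(-32) = (2/7 + 7/5) + ((1/18)*(-5)*55)*(-32) = 59/35 - 275/18*(-32) = 59/35 + 4400/9 = 154531/315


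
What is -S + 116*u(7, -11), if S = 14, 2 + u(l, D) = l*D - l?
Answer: -9990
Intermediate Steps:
u(l, D) = -2 - l + D*l (u(l, D) = -2 + (l*D - l) = -2 + (D*l - l) = -2 + (-l + D*l) = -2 - l + D*l)
-S + 116*u(7, -11) = -1*14 + 116*(-2 - 1*7 - 11*7) = -14 + 116*(-2 - 7 - 77) = -14 + 116*(-86) = -14 - 9976 = -9990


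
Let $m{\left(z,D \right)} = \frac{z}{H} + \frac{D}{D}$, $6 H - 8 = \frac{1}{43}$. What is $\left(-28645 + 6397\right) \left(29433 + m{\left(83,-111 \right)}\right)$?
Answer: $- \frac{75466283904}{115} \approx -6.5623 \cdot 10^{8}$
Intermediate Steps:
$H = \frac{115}{86}$ ($H = \frac{4}{3} + \frac{1}{6 \cdot 43} = \frac{4}{3} + \frac{1}{6} \cdot \frac{1}{43} = \frac{4}{3} + \frac{1}{258} = \frac{115}{86} \approx 1.3372$)
$m{\left(z,D \right)} = 1 + \frac{86 z}{115}$ ($m{\left(z,D \right)} = \frac{z}{\frac{115}{86}} + \frac{D}{D} = z \frac{86}{115} + 1 = \frac{86 z}{115} + 1 = 1 + \frac{86 z}{115}$)
$\left(-28645 + 6397\right) \left(29433 + m{\left(83,-111 \right)}\right) = \left(-28645 + 6397\right) \left(29433 + \left(1 + \frac{86}{115} \cdot 83\right)\right) = - 22248 \left(29433 + \left(1 + \frac{7138}{115}\right)\right) = - 22248 \left(29433 + \frac{7253}{115}\right) = \left(-22248\right) \frac{3392048}{115} = - \frac{75466283904}{115}$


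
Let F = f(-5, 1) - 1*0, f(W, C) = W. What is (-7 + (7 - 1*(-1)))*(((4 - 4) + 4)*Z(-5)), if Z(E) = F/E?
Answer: 4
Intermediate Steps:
F = -5 (F = -5 - 1*0 = -5 + 0 = -5)
Z(E) = -5/E
(-7 + (7 - 1*(-1)))*(((4 - 4) + 4)*Z(-5)) = (-7 + (7 - 1*(-1)))*(((4 - 4) + 4)*(-5/(-5))) = (-7 + (7 + 1))*((0 + 4)*(-5*(-⅕))) = (-7 + 8)*(4*1) = 1*4 = 4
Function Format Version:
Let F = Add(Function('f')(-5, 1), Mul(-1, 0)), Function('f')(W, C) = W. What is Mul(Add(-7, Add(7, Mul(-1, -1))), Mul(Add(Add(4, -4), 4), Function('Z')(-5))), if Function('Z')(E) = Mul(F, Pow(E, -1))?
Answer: 4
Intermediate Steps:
F = -5 (F = Add(-5, Mul(-1, 0)) = Add(-5, 0) = -5)
Function('Z')(E) = Mul(-5, Pow(E, -1))
Mul(Add(-7, Add(7, Mul(-1, -1))), Mul(Add(Add(4, -4), 4), Function('Z')(-5))) = Mul(Add(-7, Add(7, Mul(-1, -1))), Mul(Add(Add(4, -4), 4), Mul(-5, Pow(-5, -1)))) = Mul(Add(-7, Add(7, 1)), Mul(Add(0, 4), Mul(-5, Rational(-1, 5)))) = Mul(Add(-7, 8), Mul(4, 1)) = Mul(1, 4) = 4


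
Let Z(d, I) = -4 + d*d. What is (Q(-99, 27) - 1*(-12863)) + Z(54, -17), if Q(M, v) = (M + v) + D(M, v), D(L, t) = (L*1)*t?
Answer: 13030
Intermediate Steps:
D(L, t) = L*t
Z(d, I) = -4 + d²
Q(M, v) = M + v + M*v (Q(M, v) = (M + v) + M*v = M + v + M*v)
(Q(-99, 27) - 1*(-12863)) + Z(54, -17) = ((-99 + 27 - 99*27) - 1*(-12863)) + (-4 + 54²) = ((-99 + 27 - 2673) + 12863) + (-4 + 2916) = (-2745 + 12863) + 2912 = 10118 + 2912 = 13030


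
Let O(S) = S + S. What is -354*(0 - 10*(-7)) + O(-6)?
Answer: -24792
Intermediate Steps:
O(S) = 2*S
-354*(0 - 10*(-7)) + O(-6) = -354*(0 - 10*(-7)) + 2*(-6) = -354*(0 + 70) - 12 = -354*70 - 12 = -24780 - 12 = -24792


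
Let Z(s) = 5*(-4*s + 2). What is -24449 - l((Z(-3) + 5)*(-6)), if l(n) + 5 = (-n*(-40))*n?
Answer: -8124444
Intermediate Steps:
Z(s) = 10 - 20*s (Z(s) = 5*(2 - 4*s) = 10 - 20*s)
l(n) = -5 + 40*n**2 (l(n) = -5 + (-n*(-40))*n = -5 + (-(-40)*n)*n = -5 + (40*n)*n = -5 + 40*n**2)
-24449 - l((Z(-3) + 5)*(-6)) = -24449 - (-5 + 40*(((10 - 20*(-3)) + 5)*(-6))**2) = -24449 - (-5 + 40*(((10 + 60) + 5)*(-6))**2) = -24449 - (-5 + 40*((70 + 5)*(-6))**2) = -24449 - (-5 + 40*(75*(-6))**2) = -24449 - (-5 + 40*(-450)**2) = -24449 - (-5 + 40*202500) = -24449 - (-5 + 8100000) = -24449 - 1*8099995 = -24449 - 8099995 = -8124444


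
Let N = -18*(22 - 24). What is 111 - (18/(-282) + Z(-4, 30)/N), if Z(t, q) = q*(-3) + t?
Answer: 96169/846 ≈ 113.67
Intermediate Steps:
Z(t, q) = t - 3*q (Z(t, q) = -3*q + t = t - 3*q)
N = 36 (N = -18*(-2) = 36)
111 - (18/(-282) + Z(-4, 30)/N) = 111 - (18/(-282) + (-4 - 3*30)/36) = 111 - (18*(-1/282) + (-4 - 90)*(1/36)) = 111 - (-3/47 - 94*1/36) = 111 - (-3/47 - 47/18) = 111 - 1*(-2263/846) = 111 + 2263/846 = 96169/846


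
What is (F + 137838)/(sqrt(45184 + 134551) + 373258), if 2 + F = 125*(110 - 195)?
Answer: 47482523438/139321354829 - 127211*sqrt(179735)/139321354829 ≈ 0.34043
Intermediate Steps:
F = -10627 (F = -2 + 125*(110 - 195) = -2 + 125*(-85) = -2 - 10625 = -10627)
(F + 137838)/(sqrt(45184 + 134551) + 373258) = (-10627 + 137838)/(sqrt(45184 + 134551) + 373258) = 127211/(sqrt(179735) + 373258) = 127211/(373258 + sqrt(179735))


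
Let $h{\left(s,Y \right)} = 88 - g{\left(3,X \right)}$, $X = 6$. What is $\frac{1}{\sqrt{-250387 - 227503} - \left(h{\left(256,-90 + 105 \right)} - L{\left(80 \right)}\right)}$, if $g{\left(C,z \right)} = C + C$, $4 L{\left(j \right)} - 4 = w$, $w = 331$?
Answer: $\frac{4}{1092327} - \frac{16 i \sqrt{477890}}{7646289} \approx 3.6619 \cdot 10^{-6} - 0.0014465 i$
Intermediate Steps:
$L{\left(j \right)} = \frac{335}{4}$ ($L{\left(j \right)} = 1 + \frac{1}{4} \cdot 331 = 1 + \frac{331}{4} = \frac{335}{4}$)
$g{\left(C,z \right)} = 2 C$
$h{\left(s,Y \right)} = 82$ ($h{\left(s,Y \right)} = 88 - 2 \cdot 3 = 88 - 6 = 82$)
$\frac{1}{\sqrt{-250387 - 227503} - \left(h{\left(256,-90 + 105 \right)} - L{\left(80 \right)}\right)} = \frac{1}{\sqrt{-250387 - 227503} - \left(82 - \frac{335}{4}\right)} = \frac{1}{\sqrt{-477890} - \left(82 - \frac{335}{4}\right)} = \frac{1}{i \sqrt{477890} - - \frac{7}{4}} = \frac{1}{i \sqrt{477890} + \frac{7}{4}} = \frac{1}{\frac{7}{4} + i \sqrt{477890}}$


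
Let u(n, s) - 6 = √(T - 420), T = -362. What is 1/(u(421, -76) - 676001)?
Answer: -675995/456969240807 - I*√782/456969240807 ≈ -1.4793e-6 - 6.1195e-11*I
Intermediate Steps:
u(n, s) = 6 + I*√782 (u(n, s) = 6 + √(-362 - 420) = 6 + √(-782) = 6 + I*√782)
1/(u(421, -76) - 676001) = 1/((6 + I*√782) - 676001) = 1/(-675995 + I*√782)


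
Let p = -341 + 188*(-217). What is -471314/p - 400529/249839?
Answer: 101276056973/10277626943 ≈ 9.8540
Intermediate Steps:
p = -41137 (p = -341 - 40796 = -41137)
-471314/p - 400529/249839 = -471314/(-41137) - 400529/249839 = -471314*(-1/41137) - 400529*1/249839 = 471314/41137 - 400529/249839 = 101276056973/10277626943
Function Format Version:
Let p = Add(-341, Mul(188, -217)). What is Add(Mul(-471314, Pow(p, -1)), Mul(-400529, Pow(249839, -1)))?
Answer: Rational(101276056973, 10277626943) ≈ 9.8540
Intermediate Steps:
p = -41137 (p = Add(-341, -40796) = -41137)
Add(Mul(-471314, Pow(p, -1)), Mul(-400529, Pow(249839, -1))) = Add(Mul(-471314, Pow(-41137, -1)), Mul(-400529, Pow(249839, -1))) = Add(Mul(-471314, Rational(-1, 41137)), Mul(-400529, Rational(1, 249839))) = Add(Rational(471314, 41137), Rational(-400529, 249839)) = Rational(101276056973, 10277626943)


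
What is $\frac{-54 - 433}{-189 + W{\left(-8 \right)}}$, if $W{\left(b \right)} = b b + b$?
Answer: $\frac{487}{133} \approx 3.6617$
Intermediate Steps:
$W{\left(b \right)} = b + b^{2}$ ($W{\left(b \right)} = b^{2} + b = b + b^{2}$)
$\frac{-54 - 433}{-189 + W{\left(-8 \right)}} = \frac{-54 - 433}{-189 - 8 \left(1 - 8\right)} = - \frac{487}{-189 - -56} = - \frac{487}{-189 + 56} = - \frac{487}{-133} = \left(-487\right) \left(- \frac{1}{133}\right) = \frac{487}{133}$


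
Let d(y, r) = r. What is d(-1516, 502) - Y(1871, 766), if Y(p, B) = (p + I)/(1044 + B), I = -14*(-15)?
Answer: 906539/1810 ≈ 500.85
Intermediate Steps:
I = 210
Y(p, B) = (210 + p)/(1044 + B) (Y(p, B) = (p + 210)/(1044 + B) = (210 + p)/(1044 + B))
d(-1516, 502) - Y(1871, 766) = 502 - (210 + 1871)/(1044 + 766) = 502 - 2081/1810 = 906539/1810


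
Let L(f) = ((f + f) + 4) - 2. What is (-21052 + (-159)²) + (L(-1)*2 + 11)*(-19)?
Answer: 4020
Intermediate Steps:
L(f) = 2 + 2*f (L(f) = (2*f + 4) - 2 = (4 + 2*f) - 2 = 2 + 2*f)
(-21052 + (-159)²) + (L(-1)*2 + 11)*(-19) = (-21052 + (-159)²) + ((2 + 2*(-1))*2 + 11)*(-19) = (-21052 + 25281) + ((2 - 2)*2 + 11)*(-19) = 4229 + (0*2 + 11)*(-19) = 4229 + (0 + 11)*(-19) = 4229 + 11*(-19) = 4229 - 209 = 4020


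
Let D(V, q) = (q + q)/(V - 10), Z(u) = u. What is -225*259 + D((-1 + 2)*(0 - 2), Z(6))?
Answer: -58276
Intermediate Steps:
D(V, q) = 2*q/(-10 + V) (D(V, q) = (2*q)/(-10 + V) = 2*q/(-10 + V))
-225*259 + D((-1 + 2)*(0 - 2), Z(6)) = -225*259 + 2*6/(-10 + (-1 + 2)*(0 - 2)) = -58275 + 2*6/(-10 + 1*(-2)) = -58275 + 2*6/(-10 - 2) = -58275 + 2*6/(-12) = -58275 + 2*6*(-1/12) = -58275 - 1 = -58276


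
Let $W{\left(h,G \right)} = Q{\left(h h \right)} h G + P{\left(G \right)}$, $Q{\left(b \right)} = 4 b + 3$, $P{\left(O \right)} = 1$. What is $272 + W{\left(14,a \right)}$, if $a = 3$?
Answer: $33327$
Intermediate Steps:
$Q{\left(b \right)} = 3 + 4 b$
$W{\left(h,G \right)} = 1 + G h \left(3 + 4 h^{2}\right)$ ($W{\left(h,G \right)} = \left(3 + 4 h h\right) h G + 1 = \left(3 + 4 h^{2}\right) h G + 1 = h \left(3 + 4 h^{2}\right) G + 1 = G h \left(3 + 4 h^{2}\right) + 1 = 1 + G h \left(3 + 4 h^{2}\right)$)
$272 + W{\left(14,a \right)} = 272 + \left(1 + 3 \cdot 14 \left(3 + 4 \cdot 14^{2}\right)\right) = 272 + \left(1 + 3 \cdot 14 \left(3 + 4 \cdot 196\right)\right) = 272 + \left(1 + 3 \cdot 14 \left(3 + 784\right)\right) = 272 + \left(1 + 3 \cdot 14 \cdot 787\right) = 272 + \left(1 + 33054\right) = 272 + 33055 = 33327$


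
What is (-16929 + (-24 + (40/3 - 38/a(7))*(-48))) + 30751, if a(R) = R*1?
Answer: 93930/7 ≈ 13419.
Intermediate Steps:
a(R) = R
(-16929 + (-24 + (40/3 - 38/a(7))*(-48))) + 30751 = (-16929 + (-24 + (40/3 - 38/7)*(-48))) + 30751 = (-16929 + (-24 + (166/21)*(-48))) + 30751 = (-16929 + (-24 - 2656/7)) + 30751 = (-16929 - 2824/7) + 30751 = -121327/7 + 30751 = 93930/7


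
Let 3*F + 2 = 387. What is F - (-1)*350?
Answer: 1435/3 ≈ 478.33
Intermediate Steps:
F = 385/3 (F = -⅔ + (⅓)*387 = -⅔ + 129 = 385/3 ≈ 128.33)
F - (-1)*350 = 385/3 - (-1)*350 = 385/3 - 1*(-350) = 385/3 + 350 = 1435/3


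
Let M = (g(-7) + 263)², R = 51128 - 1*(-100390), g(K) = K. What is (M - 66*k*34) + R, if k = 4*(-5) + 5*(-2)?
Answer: 284374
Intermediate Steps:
k = -30 (k = -20 - 10 = -30)
R = 151518 (R = 51128 + 100390 = 151518)
M = 65536 (M = (-7 + 263)² = 256² = 65536)
(M - 66*k*34) + R = (65536 - 66*(-30)*34) + 151518 = (65536 + 1980*34) + 151518 = (65536 + 67320) + 151518 = 132856 + 151518 = 284374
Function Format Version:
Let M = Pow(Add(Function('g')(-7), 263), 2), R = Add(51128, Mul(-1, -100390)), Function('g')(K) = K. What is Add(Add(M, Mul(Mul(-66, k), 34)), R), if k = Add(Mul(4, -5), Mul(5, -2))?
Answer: 284374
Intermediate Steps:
k = -30 (k = Add(-20, -10) = -30)
R = 151518 (R = Add(51128, 100390) = 151518)
M = 65536 (M = Pow(Add(-7, 263), 2) = Pow(256, 2) = 65536)
Add(Add(M, Mul(Mul(-66, k), 34)), R) = Add(Add(65536, Mul(Mul(-66, -30), 34)), 151518) = Add(Add(65536, Mul(1980, 34)), 151518) = Add(Add(65536, 67320), 151518) = Add(132856, 151518) = 284374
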